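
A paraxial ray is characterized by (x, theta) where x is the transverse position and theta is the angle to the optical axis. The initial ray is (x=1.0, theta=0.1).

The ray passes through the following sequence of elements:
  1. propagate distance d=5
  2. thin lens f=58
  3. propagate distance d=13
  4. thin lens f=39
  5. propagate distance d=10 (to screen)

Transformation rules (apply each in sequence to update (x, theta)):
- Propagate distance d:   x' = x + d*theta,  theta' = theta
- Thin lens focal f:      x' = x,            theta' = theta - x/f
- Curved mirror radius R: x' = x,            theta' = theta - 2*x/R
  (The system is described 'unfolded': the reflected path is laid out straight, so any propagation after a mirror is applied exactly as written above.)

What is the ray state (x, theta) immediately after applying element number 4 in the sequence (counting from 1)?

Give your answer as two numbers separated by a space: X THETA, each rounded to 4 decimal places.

Initial: x=1.0000 theta=0.1000
After 1 (propagate distance d=5): x=1.5000 theta=0.1000
After 2 (thin lens f=58): x=1.5000 theta=43/580 (≈0.0741)
After 3 (propagate distance d=13): x=1429/580 (≈2.4638) theta=43/580 (≈0.0741)
After 4 (thin lens f=39): x=1429/580 (≈2.4638) theta=62/5655 (≈0.0110)
Rounded to 4 decimal places: x = 2.4638, theta = 0.0110

Answer: 2.4638 0.0110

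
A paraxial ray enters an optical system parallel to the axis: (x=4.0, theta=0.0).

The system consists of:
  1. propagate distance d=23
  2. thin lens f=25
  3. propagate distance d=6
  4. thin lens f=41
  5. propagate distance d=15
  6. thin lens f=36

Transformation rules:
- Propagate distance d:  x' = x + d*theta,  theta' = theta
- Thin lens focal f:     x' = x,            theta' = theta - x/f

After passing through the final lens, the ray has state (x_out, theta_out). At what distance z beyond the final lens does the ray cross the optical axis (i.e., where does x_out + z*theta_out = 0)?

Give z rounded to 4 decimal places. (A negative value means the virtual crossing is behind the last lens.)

Initial: x=4.0000 theta=0.0000
After 1 (propagate distance d=23): x=4.0000 theta=0.0000
After 2 (thin lens f=25): x=4.0000 theta=-0.1600
After 3 (propagate distance d=6): x=3.0400 theta=-0.1600
After 4 (thin lens f=41): x=3.0400 theta=-48/205 (≈-0.2341)
After 5 (propagate distance d=15): x=-484/1025 (≈-0.4722) theta=-48/205 (≈-0.2341)
After 6 (thin lens f=36): x=-484/1025 (≈-0.4722) theta=-2039/9225 (≈-0.2210)
z_focus = -x_out/theta_out = -(-484/1025)/(-2039/9225) = -4356/2039 ≈ -2.1363
Rounded to 4 decimal places: z = -2.1363

Answer: -2.1363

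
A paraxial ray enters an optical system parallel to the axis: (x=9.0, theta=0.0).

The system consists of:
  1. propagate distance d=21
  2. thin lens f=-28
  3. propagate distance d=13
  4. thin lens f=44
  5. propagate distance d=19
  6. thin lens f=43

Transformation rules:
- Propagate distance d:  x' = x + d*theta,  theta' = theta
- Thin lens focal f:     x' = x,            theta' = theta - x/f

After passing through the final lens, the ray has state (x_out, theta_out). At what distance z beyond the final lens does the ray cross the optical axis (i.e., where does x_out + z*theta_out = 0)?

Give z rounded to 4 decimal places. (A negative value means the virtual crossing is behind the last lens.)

Initial: x=9.0000 theta=0.0000
After 1 (propagate distance d=21): x=9.0000 theta=0.0000
After 2 (thin lens f=-28): x=9.0000 theta=9/28 (≈0.3214)
After 3 (propagate distance d=13): x=369/28 (≈13.1786) theta=9/28 (≈0.3214)
After 4 (thin lens f=44): x=369/28 (≈13.1786) theta=27/1232 (≈0.0219)
After 5 (propagate distance d=19): x=16749/1232 (≈13.5950) theta=27/1232 (≈0.0219)
After 6 (thin lens f=43): x=16749/1232 (≈13.5950) theta=-3897/13244 (≈-0.2942)
z_focus = -x_out/theta_out = -(16749/1232)/(-3897/13244) = 80023/1732 ≈ 46.2027
Rounded to 4 decimal places: z = 46.2027

Answer: 46.2027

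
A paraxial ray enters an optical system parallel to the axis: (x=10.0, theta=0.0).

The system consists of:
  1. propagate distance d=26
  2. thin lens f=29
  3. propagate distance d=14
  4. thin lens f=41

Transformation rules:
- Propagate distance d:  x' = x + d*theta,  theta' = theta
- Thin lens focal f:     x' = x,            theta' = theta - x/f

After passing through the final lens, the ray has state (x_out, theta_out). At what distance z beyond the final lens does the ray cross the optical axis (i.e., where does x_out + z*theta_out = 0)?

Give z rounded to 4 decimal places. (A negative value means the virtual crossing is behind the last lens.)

Answer: 10.9821

Derivation:
Initial: x=10.0000 theta=0.0000
After 1 (propagate distance d=26): x=10.0000 theta=0.0000
After 2 (thin lens f=29): x=10.0000 theta=-10/29 (≈-0.3448)
After 3 (propagate distance d=14): x=150/29 (≈5.1724) theta=-10/29 (≈-0.3448)
After 4 (thin lens f=41): x=150/29 (≈5.1724) theta=-560/1189 (≈-0.4710)
z_focus = -x_out/theta_out = -(150/29)/(-560/1189) = 615/56 ≈ 10.9821
Rounded to 4 decimal places: z = 10.9821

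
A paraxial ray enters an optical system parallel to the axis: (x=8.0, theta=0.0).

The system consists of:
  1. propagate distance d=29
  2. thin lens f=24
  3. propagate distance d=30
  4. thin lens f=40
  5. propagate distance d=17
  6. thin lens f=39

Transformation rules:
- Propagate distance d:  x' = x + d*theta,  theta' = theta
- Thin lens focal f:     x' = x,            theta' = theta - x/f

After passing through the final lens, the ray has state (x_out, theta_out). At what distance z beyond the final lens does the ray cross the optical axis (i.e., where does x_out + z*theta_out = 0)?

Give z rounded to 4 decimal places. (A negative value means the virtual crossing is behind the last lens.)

Answer: -62.7992

Derivation:
Initial: x=8.0000 theta=0.0000
After 1 (propagate distance d=29): x=8.0000 theta=0.0000
After 2 (thin lens f=24): x=8.0000 theta=-1/3 (≈-0.3333)
After 3 (propagate distance d=30): x=-2.0000 theta=-1/3 (≈-0.3333)
After 4 (thin lens f=40): x=-2.0000 theta=-17/60 (≈-0.2833)
After 5 (propagate distance d=17): x=-409/60 (≈-6.8167) theta=-17/60 (≈-0.2833)
After 6 (thin lens f=39): x=-409/60 (≈-6.8167) theta=-127/1170 (≈-0.1085)
z_focus = -x_out/theta_out = -(-409/60)/(-127/1170) = -15951/254 ≈ -62.7992
Rounded to 4 decimal places: z = -62.7992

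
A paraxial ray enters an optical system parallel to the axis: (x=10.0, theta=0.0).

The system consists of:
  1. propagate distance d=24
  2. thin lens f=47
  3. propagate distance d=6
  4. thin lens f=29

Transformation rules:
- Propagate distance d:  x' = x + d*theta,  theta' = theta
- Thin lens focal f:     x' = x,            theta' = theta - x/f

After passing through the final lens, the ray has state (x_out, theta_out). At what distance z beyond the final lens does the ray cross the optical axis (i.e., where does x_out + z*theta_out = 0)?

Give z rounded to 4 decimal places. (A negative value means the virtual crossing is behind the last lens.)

Initial: x=10.0000 theta=0.0000
After 1 (propagate distance d=24): x=10.0000 theta=0.0000
After 2 (thin lens f=47): x=10.0000 theta=-10/47 (≈-0.2128)
After 3 (propagate distance d=6): x=410/47 (≈8.7234) theta=-10/47 (≈-0.2128)
After 4 (thin lens f=29): x=410/47 (≈8.7234) theta=-700/1363 (≈-0.5136)
z_focus = -x_out/theta_out = -(410/47)/(-700/1363) = 1189/70 ≈ 16.9857
Rounded to 4 decimal places: z = 16.9857

Answer: 16.9857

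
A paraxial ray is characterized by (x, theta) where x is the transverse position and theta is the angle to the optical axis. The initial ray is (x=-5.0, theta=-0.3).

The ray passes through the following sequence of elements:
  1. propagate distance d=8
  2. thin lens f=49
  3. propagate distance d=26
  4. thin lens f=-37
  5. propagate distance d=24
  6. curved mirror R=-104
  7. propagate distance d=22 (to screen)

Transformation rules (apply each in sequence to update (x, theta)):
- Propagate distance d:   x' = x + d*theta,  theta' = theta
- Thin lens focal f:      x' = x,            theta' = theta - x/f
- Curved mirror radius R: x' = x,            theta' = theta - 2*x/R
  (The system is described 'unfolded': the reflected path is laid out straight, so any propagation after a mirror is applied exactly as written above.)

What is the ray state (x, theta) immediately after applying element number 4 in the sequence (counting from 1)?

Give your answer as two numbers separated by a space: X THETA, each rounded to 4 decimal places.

Answer: -11.2735 -0.4537

Derivation:
Initial: x=-5.0000 theta=-0.3000
After 1 (propagate distance d=8): x=-7.4000 theta=-0.3000
After 2 (thin lens f=49): x=-7.4000 theta=-73/490 (≈-0.1490)
After 3 (propagate distance d=26): x=-2762/245 (≈-11.2735) theta=-73/490 (≈-0.1490)
After 4 (thin lens f=-37): x=-2762/245 (≈-11.2735) theta=-235/518 (≈-0.4537)
Rounded to 4 decimal places: x = -11.2735, theta = -0.4537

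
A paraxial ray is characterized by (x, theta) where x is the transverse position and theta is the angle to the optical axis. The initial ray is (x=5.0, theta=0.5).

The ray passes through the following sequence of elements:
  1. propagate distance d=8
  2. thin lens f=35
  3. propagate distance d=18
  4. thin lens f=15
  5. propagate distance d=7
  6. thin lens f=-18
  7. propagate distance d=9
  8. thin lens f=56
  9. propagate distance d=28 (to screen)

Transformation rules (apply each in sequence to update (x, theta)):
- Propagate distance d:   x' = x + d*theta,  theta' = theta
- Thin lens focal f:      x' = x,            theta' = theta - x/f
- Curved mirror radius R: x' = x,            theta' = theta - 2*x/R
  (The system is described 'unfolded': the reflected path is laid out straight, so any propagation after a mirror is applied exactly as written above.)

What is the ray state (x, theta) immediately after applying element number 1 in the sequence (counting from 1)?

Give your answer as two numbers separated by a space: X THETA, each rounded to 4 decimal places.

Answer: 9.0000 0.5000

Derivation:
Initial: x=5.0000 theta=0.5000
After 1 (propagate distance d=8): x=9.0000 theta=0.5000
Rounded to 4 decimal places: x = 9.0000, theta = 0.5000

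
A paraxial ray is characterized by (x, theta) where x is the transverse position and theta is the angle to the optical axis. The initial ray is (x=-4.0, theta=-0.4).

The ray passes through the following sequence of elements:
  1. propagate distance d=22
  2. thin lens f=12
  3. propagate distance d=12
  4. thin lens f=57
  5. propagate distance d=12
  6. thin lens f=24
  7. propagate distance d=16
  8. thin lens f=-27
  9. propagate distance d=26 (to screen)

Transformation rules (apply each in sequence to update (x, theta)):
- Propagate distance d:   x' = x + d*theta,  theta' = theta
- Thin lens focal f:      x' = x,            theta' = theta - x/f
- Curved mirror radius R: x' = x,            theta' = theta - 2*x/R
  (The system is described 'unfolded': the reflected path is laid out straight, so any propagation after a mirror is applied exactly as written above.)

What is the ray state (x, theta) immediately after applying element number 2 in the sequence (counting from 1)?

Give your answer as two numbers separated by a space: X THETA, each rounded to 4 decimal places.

Answer: -12.8000 0.6667

Derivation:
Initial: x=-4.0000 theta=-0.4000
After 1 (propagate distance d=22): x=-12.8000 theta=-0.4000
After 2 (thin lens f=12): x=-12.8000 theta=2/3 (≈0.6667)
Rounded to 4 decimal places: x = -12.8000, theta = 0.6667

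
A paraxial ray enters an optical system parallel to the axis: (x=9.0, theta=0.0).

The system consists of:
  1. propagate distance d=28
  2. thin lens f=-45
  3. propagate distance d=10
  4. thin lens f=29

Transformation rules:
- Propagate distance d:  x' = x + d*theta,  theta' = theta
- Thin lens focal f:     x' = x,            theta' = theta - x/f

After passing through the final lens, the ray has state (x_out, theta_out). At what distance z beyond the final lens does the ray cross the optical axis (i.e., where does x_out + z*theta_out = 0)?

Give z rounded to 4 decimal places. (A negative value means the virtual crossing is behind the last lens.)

Answer: 61.3462

Derivation:
Initial: x=9.0000 theta=0.0000
After 1 (propagate distance d=28): x=9.0000 theta=0.0000
After 2 (thin lens f=-45): x=9.0000 theta=0.2000
After 3 (propagate distance d=10): x=11.0000 theta=0.2000
After 4 (thin lens f=29): x=11.0000 theta=-26/145 (≈-0.1793)
z_focus = -x_out/theta_out = -(11.0000)/(-26/145) = 1595/26 ≈ 61.3462
Rounded to 4 decimal places: z = 61.3462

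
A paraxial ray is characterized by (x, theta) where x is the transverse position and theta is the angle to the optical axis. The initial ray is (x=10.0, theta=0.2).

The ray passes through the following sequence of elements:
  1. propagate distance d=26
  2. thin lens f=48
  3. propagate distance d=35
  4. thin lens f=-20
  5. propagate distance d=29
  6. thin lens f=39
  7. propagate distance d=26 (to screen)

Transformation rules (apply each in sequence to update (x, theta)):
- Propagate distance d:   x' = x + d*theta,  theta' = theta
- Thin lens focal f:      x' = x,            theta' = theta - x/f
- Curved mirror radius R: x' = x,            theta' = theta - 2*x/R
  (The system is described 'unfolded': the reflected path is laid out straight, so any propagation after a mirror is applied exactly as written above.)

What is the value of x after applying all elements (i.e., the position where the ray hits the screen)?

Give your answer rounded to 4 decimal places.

Answer: 19.3692

Derivation:
Initial: x=10.0000 theta=0.2000
After 1 (propagate distance d=26): x=15.2000 theta=0.2000
After 2 (thin lens f=48): x=15.2000 theta=-7/60 (≈-0.1167)
After 3 (propagate distance d=35): x=667/60 (≈11.1167) theta=-7/60 (≈-0.1167)
After 4 (thin lens f=-20): x=667/60 (≈11.1167) theta=527/1200 (≈0.4392)
After 5 (propagate distance d=29): x=23.8525 theta=527/1200 (≈0.4392)
After 6 (thin lens f=39): x=23.8525 theta=-269/1560 (≈-0.1724)
After 7 (propagate distance d=26 (to screen)): x=23243/1200 (≈19.3692) theta=-269/1560 (≈-0.1724)
Rounded to 4 decimal places: x = 19.3692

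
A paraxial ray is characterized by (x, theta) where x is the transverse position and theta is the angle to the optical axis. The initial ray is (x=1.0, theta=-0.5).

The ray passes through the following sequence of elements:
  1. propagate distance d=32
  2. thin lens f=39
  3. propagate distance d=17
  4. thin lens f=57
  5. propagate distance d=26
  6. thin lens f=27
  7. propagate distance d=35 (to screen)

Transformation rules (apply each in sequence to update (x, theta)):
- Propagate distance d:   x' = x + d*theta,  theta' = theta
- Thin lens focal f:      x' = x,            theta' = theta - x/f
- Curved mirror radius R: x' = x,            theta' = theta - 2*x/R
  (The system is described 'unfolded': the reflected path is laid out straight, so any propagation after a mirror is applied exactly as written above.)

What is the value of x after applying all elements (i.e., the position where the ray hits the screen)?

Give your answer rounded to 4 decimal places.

Initial: x=1.0000 theta=-0.5000
After 1 (propagate distance d=32): x=-15.0000 theta=-0.5000
After 2 (thin lens f=39): x=-15.0000 theta=-3/26 (≈-0.1154)
After 3 (propagate distance d=17): x=-441/26 (≈-16.9615) theta=-3/26 (≈-0.1154)
After 4 (thin lens f=57): x=-441/26 (≈-16.9615) theta=45/247 (≈0.1822)
After 5 (propagate distance d=26): x=-6039/494 (≈-12.2247) theta=45/247 (≈0.1822)
After 6 (thin lens f=27): x=-6039/494 (≈-12.2247) theta=941/1482 (≈0.6350)
After 7 (propagate distance d=35 (to screen)): x=7409/741 (≈9.9987) theta=941/1482 (≈0.6350)
Rounded to 4 decimal places: x = 9.9987

Answer: 9.9987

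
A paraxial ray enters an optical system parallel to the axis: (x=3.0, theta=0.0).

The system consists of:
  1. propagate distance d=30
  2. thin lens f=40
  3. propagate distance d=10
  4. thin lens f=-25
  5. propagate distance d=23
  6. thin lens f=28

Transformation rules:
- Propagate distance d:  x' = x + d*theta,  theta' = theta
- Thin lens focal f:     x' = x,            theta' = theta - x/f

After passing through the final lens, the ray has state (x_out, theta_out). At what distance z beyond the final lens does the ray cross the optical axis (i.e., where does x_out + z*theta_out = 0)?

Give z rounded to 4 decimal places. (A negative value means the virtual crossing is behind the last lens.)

Initial: x=3.0000 theta=0.0000
After 1 (propagate distance d=30): x=3.0000 theta=0.0000
After 2 (thin lens f=40): x=3.0000 theta=-0.0750
After 3 (propagate distance d=10): x=2.2500 theta=-0.0750
After 4 (thin lens f=-25): x=2.2500 theta=0.0150
After 5 (propagate distance d=23): x=2.5950 theta=0.0150
After 6 (thin lens f=28): x=2.5950 theta=-87/1120 (≈-0.0777)
z_focus = -x_out/theta_out = -(2.5950)/(-87/1120) = 4844/145 ≈ 33.4069
Rounded to 4 decimal places: z = 33.4069

Answer: 33.4069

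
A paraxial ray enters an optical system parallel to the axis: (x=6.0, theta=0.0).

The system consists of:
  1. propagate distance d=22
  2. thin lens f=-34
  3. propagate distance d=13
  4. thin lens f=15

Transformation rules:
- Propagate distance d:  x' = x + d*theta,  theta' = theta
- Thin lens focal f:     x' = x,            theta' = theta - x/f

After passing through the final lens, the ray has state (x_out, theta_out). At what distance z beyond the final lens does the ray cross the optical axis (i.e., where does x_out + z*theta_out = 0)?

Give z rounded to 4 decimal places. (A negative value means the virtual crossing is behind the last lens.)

Initial: x=6.0000 theta=0.0000
After 1 (propagate distance d=22): x=6.0000 theta=0.0000
After 2 (thin lens f=-34): x=6.0000 theta=3/17 (≈0.1765)
After 3 (propagate distance d=13): x=141/17 (≈8.2941) theta=3/17 (≈0.1765)
After 4 (thin lens f=15): x=141/17 (≈8.2941) theta=-32/85 (≈-0.3765)
z_focus = -x_out/theta_out = -(141/17)/(-32/85) = 705/32 ≈ 22.0313
Rounded to 4 decimal places: z = 22.0313

Answer: 22.0313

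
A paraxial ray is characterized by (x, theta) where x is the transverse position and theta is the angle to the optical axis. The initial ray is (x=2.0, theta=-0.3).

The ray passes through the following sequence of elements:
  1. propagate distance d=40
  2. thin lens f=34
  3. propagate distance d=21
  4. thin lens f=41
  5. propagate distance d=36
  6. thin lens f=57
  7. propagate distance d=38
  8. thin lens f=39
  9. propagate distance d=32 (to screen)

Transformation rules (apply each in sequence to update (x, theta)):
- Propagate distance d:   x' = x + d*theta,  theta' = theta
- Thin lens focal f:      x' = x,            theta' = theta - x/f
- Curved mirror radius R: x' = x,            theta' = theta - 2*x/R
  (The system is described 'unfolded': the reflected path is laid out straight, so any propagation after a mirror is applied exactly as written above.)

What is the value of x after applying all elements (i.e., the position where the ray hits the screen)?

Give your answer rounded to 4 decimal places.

Initial: x=2.0000 theta=-0.3000
After 1 (propagate distance d=40): x=-10.0000 theta=-0.3000
After 2 (thin lens f=34): x=-10.0000 theta=-1/170 (≈-0.0059)
After 3 (propagate distance d=21): x=-1721/170 (≈-10.1235) theta=-1/170 (≈-0.0059)
After 4 (thin lens f=41): x=-1721/170 (≈-10.1235) theta=168/697 (≈0.2410)
After 5 (propagate distance d=36): x=-593/410 (≈-1.4463) theta=168/697 (≈0.2410)
After 6 (thin lens f=57): x=-593/410 (≈-1.4463) theta=105841/397290 (≈0.2664)
After 7 (propagate distance d=38): x=181439/20910 (≈8.6771) theta=105841/397290 (≈0.2664)
After 8 (thin lens f=39): x=181439/20910 (≈8.6771) theta=340229/7747155 (≈0.0439)
After 9 (propagate distance d=32 (to screen)): x=31244191/3098862 (≈10.0825) theta=340229/7747155 (≈0.0439)
Rounded to 4 decimal places: x = 10.0825

Answer: 10.0825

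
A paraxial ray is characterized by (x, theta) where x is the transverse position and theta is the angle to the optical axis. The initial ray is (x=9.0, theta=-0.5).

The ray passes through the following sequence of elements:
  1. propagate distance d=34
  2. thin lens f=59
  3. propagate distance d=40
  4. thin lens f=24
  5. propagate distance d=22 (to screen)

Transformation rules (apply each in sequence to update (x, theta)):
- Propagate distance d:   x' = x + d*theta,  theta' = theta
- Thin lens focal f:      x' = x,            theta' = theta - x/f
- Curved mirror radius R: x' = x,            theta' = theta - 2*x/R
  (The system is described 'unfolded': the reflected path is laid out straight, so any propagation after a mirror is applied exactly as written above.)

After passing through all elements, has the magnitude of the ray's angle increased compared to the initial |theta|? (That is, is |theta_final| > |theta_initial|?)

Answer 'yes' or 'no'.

Answer: yes

Derivation:
Initial: x=9.0000 theta=-0.5000
After 1 (propagate distance d=34): x=-8.0000 theta=-0.5000
After 2 (thin lens f=59): x=-8.0000 theta=-43/118 (≈-0.3644)
After 3 (propagate distance d=40): x=-1332/59 (≈-22.5763) theta=-43/118 (≈-0.3644)
After 4 (thin lens f=24): x=-1332/59 (≈-22.5763) theta=34/59 (≈0.5763)
After 5 (propagate distance d=22 (to screen)): x=-584/59 (≈-9.8983) theta=34/59 (≈0.5763)
|theta_initial|=0.5000 |theta_final|=34/59 (≈0.5763) -> increased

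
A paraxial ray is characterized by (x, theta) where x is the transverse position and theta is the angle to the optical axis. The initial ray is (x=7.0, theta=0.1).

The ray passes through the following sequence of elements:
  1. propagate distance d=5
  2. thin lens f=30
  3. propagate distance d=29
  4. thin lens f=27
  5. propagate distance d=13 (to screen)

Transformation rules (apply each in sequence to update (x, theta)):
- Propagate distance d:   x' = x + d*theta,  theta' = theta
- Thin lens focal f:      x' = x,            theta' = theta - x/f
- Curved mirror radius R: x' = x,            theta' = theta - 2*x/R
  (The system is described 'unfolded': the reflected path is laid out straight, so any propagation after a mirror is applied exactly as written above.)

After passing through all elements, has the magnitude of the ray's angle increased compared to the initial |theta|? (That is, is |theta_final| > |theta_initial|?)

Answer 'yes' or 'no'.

Initial: x=7.0000 theta=0.1000
After 1 (propagate distance d=5): x=7.5000 theta=0.1000
After 2 (thin lens f=30): x=7.5000 theta=-0.1500
After 3 (propagate distance d=29): x=3.1500 theta=-0.1500
After 4 (thin lens f=27): x=3.1500 theta=-4/15 (≈-0.2667)
After 5 (propagate distance d=13 (to screen)): x=-19/60 (≈-0.3167) theta=-4/15 (≈-0.2667)
|theta_initial|=0.1000 |theta_final|=4/15 (≈0.2667) -> increased

Answer: yes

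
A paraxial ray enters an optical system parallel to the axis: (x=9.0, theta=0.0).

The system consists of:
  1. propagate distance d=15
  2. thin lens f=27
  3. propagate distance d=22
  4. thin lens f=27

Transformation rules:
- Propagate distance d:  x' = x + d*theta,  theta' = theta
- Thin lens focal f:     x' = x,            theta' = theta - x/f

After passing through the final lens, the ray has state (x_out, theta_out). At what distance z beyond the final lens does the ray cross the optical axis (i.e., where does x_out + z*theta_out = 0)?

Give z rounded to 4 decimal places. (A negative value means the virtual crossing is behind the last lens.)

Initial: x=9.0000 theta=0.0000
After 1 (propagate distance d=15): x=9.0000 theta=0.0000
After 2 (thin lens f=27): x=9.0000 theta=-1/3 (≈-0.3333)
After 3 (propagate distance d=22): x=5/3 (≈1.6667) theta=-1/3 (≈-0.3333)
After 4 (thin lens f=27): x=5/3 (≈1.6667) theta=-32/81 (≈-0.3951)
z_focus = -x_out/theta_out = -(5/3)/(-32/81) = 135/32 ≈ 4.2188
Rounded to 4 decimal places: z = 4.2188

Answer: 4.2188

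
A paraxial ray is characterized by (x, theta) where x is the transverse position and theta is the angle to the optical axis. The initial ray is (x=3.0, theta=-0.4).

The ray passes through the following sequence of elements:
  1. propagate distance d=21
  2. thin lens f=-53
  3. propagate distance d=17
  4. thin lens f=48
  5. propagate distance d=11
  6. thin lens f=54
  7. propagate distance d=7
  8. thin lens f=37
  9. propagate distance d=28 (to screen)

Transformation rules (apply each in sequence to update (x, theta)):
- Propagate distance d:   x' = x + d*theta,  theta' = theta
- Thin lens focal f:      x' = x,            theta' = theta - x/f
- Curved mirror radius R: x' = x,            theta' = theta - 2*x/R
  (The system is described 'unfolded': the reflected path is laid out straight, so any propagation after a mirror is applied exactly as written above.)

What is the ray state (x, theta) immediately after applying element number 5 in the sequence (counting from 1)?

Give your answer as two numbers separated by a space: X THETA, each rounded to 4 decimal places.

Answer: -16.2601 -0.2116

Derivation:
Initial: x=3.0000 theta=-0.4000
After 1 (propagate distance d=21): x=-5.4000 theta=-0.4000
After 2 (thin lens f=-53): x=-5.4000 theta=-133/265 (≈-0.5019)
After 3 (propagate distance d=17): x=-3692/265 (≈-13.9321) theta=-133/265 (≈-0.5019)
After 4 (thin lens f=48): x=-3692/265 (≈-13.9321) theta=-673/3180 (≈-0.2116)
After 5 (propagate distance d=11): x=-51707/3180 (≈-16.2601) theta=-673/3180 (≈-0.2116)
Rounded to 4 decimal places: x = -16.2601, theta = -0.2116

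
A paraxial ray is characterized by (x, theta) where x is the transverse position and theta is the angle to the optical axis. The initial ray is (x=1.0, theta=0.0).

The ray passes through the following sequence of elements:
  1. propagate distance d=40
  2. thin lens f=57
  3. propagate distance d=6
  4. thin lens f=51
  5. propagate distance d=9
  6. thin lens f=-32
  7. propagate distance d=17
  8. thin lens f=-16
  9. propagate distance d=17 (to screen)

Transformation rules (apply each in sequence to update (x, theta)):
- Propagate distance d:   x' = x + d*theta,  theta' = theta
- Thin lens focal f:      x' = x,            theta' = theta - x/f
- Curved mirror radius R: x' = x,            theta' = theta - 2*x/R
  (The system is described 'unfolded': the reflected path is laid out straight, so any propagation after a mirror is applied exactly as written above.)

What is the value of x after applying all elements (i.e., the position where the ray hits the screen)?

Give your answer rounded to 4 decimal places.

Answer: 0.3092

Derivation:
Initial: x=1.0000 theta=0.0000
After 1 (propagate distance d=40): x=1.0000 theta=0.0000
After 2 (thin lens f=57): x=1.0000 theta=-1/57 (≈-0.0175)
After 3 (propagate distance d=6): x=17/19 (≈0.8947) theta=-1/57 (≈-0.0175)
After 4 (thin lens f=51): x=17/19 (≈0.8947) theta=-2/57 (≈-0.0351)
After 5 (propagate distance d=9): x=11/19 (≈0.5789) theta=-2/57 (≈-0.0351)
After 6 (thin lens f=-32): x=11/19 (≈0.5789) theta=-31/1824 (≈-0.0170)
After 7 (propagate distance d=17): x=529/1824 (≈0.2900) theta=-31/1824 (≈-0.0170)
After 8 (thin lens f=-16): x=529/1824 (≈0.2900) theta=11/9728 (≈0.0011)
After 9 (propagate distance d=17 (to screen)): x=475/1536 (≈0.3092) theta=11/9728 (≈0.0011)
Rounded to 4 decimal places: x = 0.3092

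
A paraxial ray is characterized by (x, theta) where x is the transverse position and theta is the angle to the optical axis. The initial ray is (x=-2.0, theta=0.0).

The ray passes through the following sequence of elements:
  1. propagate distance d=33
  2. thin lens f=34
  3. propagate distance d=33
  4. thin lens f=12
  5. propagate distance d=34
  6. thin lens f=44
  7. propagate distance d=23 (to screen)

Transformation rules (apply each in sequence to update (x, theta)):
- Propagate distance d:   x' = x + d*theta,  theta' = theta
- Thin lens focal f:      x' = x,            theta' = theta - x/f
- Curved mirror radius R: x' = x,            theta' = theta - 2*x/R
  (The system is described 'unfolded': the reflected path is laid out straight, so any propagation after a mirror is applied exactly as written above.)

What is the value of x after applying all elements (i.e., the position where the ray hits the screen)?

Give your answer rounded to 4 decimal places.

Initial: x=-2.0000 theta=0.0000
After 1 (propagate distance d=33): x=-2.0000 theta=0.0000
After 2 (thin lens f=34): x=-2.0000 theta=1/17 (≈0.0588)
After 3 (propagate distance d=33): x=-1/17 (≈-0.0588) theta=1/17 (≈0.0588)
After 4 (thin lens f=12): x=-1/17 (≈-0.0588) theta=13/204 (≈0.0637)
After 5 (propagate distance d=34): x=215/102 (≈2.1078) theta=13/204 (≈0.0637)
After 6 (thin lens f=44): x=215/102 (≈2.1078) theta=71/4488 (≈0.0158)
After 7 (propagate distance d=23 (to screen)): x=11093/4488 (≈2.4717) theta=71/4488 (≈0.0158)
Rounded to 4 decimal places: x = 2.4717

Answer: 2.4717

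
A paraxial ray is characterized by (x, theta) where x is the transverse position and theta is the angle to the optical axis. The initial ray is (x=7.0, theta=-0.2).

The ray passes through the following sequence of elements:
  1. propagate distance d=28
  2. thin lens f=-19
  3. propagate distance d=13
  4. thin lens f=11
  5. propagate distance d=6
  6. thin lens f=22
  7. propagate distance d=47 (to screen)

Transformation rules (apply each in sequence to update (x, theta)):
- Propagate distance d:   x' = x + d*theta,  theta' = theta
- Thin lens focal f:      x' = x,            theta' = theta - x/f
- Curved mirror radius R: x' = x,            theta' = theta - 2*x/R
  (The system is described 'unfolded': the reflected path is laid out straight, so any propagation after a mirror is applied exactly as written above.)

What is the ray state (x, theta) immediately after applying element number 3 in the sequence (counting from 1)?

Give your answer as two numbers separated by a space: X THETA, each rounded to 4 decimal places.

Answer: -0.2421 -0.1263

Derivation:
Initial: x=7.0000 theta=-0.2000
After 1 (propagate distance d=28): x=1.4000 theta=-0.2000
After 2 (thin lens f=-19): x=1.4000 theta=-12/95 (≈-0.1263)
After 3 (propagate distance d=13): x=-23/95 (≈-0.2421) theta=-12/95 (≈-0.1263)
Rounded to 4 decimal places: x = -0.2421, theta = -0.1263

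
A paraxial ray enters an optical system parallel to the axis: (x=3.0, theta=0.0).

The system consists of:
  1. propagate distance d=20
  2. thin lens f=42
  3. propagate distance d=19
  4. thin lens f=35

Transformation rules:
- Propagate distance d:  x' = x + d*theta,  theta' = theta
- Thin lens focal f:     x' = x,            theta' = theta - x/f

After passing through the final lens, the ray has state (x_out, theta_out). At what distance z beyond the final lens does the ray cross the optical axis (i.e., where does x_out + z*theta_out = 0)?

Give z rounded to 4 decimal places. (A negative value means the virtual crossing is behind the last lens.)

Initial: x=3.0000 theta=0.0000
After 1 (propagate distance d=20): x=3.0000 theta=0.0000
After 2 (thin lens f=42): x=3.0000 theta=-1/14 (≈-0.0714)
After 3 (propagate distance d=19): x=23/14 (≈1.6429) theta=-1/14 (≈-0.0714)
After 4 (thin lens f=35): x=23/14 (≈1.6429) theta=-29/245 (≈-0.1184)
z_focus = -x_out/theta_out = -(23/14)/(-29/245) = 805/58 ≈ 13.8793
Rounded to 4 decimal places: z = 13.8793

Answer: 13.8793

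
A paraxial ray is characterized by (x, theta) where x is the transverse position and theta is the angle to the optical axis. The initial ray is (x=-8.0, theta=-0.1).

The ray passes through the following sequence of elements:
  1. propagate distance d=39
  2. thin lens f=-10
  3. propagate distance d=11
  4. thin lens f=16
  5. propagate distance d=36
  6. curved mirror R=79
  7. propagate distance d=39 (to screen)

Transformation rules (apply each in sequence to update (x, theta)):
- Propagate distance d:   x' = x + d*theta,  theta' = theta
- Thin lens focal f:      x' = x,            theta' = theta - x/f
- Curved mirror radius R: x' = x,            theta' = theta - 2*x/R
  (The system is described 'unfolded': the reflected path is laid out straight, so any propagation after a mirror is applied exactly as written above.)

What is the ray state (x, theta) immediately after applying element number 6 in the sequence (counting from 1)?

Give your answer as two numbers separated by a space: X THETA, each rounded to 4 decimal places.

Answer: -13.8275 0.6907

Derivation:
Initial: x=-8.0000 theta=-0.1000
After 1 (propagate distance d=39): x=-11.9000 theta=-0.1000
After 2 (thin lens f=-10): x=-11.9000 theta=-1.2900
After 3 (propagate distance d=11): x=-26.0900 theta=-1.2900
After 4 (thin lens f=16): x=-26.0900 theta=109/320 (≈0.3406)
After 5 (propagate distance d=36): x=-13.8275 theta=109/320 (≈0.3406)
After 6 (curved mirror R=79): x=-13.8275 theta=87303/126400 (≈0.6907)
Rounded to 4 decimal places: x = -13.8275, theta = 0.6907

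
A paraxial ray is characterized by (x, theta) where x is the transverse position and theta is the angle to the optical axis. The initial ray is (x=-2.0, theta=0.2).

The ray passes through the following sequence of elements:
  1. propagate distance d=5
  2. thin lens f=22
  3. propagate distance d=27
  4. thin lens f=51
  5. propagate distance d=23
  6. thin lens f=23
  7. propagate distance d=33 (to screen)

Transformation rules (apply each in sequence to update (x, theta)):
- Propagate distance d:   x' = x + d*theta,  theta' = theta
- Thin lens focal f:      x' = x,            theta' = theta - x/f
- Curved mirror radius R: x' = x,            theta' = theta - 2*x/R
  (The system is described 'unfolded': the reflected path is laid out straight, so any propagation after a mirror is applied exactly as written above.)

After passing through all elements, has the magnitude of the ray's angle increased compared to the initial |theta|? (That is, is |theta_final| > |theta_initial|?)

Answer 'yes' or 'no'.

Initial: x=-2.0000 theta=0.2000
After 1 (propagate distance d=5): x=-1.0000 theta=0.2000
After 2 (thin lens f=22): x=-1.0000 theta=27/110 (≈0.2455)
After 3 (propagate distance d=27): x=619/110 (≈5.6273) theta=27/110 (≈0.2455)
After 4 (thin lens f=51): x=619/110 (≈5.6273) theta=379/2805 (≈0.1351)
After 5 (propagate distance d=23): x=49003/5610 (≈8.7349) theta=379/2805 (≈0.1351)
After 6 (thin lens f=23): x=49003/5610 (≈8.7349) theta=-619/2530 (≈-0.2447)
After 7 (propagate distance d=33 (to screen)): x=42646/64515 (≈0.6610) theta=-619/2530 (≈-0.2447)
|theta_initial|=0.2000 |theta_final|=619/2530 (≈0.2447) -> increased

Answer: yes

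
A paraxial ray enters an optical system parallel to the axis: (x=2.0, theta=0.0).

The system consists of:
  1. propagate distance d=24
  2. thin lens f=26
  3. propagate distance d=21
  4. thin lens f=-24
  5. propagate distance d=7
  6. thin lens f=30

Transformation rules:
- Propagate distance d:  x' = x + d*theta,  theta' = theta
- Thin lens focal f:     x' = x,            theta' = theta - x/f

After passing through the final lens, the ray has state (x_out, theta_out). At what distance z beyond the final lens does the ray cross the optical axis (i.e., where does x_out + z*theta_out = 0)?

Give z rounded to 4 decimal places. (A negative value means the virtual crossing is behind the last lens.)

Initial: x=2.0000 theta=0.0000
After 1 (propagate distance d=24): x=2.0000 theta=0.0000
After 2 (thin lens f=26): x=2.0000 theta=-1/13 (≈-0.0769)
After 3 (propagate distance d=21): x=5/13 (≈0.3846) theta=-1/13 (≈-0.0769)
After 4 (thin lens f=-24): x=5/13 (≈0.3846) theta=-19/312 (≈-0.0609)
After 5 (propagate distance d=7): x=-1/24 (≈-0.0417) theta=-19/312 (≈-0.0609)
After 6 (thin lens f=30): x=-1/24 (≈-0.0417) theta=-557/9360 (≈-0.0595)
z_focus = -x_out/theta_out = -(-1/24)/(-557/9360) = -390/557 ≈ -0.7002
Rounded to 4 decimal places: z = -0.7002

Answer: -0.7002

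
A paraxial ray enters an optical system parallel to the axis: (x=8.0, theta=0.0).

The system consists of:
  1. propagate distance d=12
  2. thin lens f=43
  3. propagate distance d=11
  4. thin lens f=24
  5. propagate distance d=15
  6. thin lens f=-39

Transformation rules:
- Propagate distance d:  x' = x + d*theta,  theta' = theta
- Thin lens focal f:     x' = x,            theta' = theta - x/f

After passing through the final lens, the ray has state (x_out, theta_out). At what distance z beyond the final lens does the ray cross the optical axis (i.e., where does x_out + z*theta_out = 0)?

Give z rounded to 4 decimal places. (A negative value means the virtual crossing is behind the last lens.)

Initial: x=8.0000 theta=0.0000
After 1 (propagate distance d=12): x=8.0000 theta=0.0000
After 2 (thin lens f=43): x=8.0000 theta=-8/43 (≈-0.1860)
After 3 (propagate distance d=11): x=256/43 (≈5.9535) theta=-8/43 (≈-0.1860)
After 4 (thin lens f=24): x=256/43 (≈5.9535) theta=-56/129 (≈-0.4341)
After 5 (propagate distance d=15): x=-24/43 (≈-0.5581) theta=-56/129 (≈-0.4341)
After 6 (thin lens f=-39): x=-24/43 (≈-0.5581) theta=-752/1677 (≈-0.4484)
z_focus = -x_out/theta_out = -(-24/43)/(-752/1677) = -117/94 ≈ -1.2447
Rounded to 4 decimal places: z = -1.2447

Answer: -1.2447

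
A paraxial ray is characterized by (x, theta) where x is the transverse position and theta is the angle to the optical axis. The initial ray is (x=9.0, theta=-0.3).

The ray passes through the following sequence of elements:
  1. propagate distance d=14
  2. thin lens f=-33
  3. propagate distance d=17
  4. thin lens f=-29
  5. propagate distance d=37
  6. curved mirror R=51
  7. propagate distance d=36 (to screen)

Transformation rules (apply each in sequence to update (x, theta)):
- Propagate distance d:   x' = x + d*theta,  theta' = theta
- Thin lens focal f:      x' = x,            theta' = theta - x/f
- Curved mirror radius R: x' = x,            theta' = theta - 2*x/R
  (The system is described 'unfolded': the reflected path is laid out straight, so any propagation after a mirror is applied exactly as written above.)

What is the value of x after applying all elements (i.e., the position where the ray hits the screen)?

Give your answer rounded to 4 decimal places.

Initial: x=9.0000 theta=-0.3000
After 1 (propagate distance d=14): x=4.8000 theta=-0.3000
After 2 (thin lens f=-33): x=4.8000 theta=-17/110 (≈-0.1545)
After 3 (propagate distance d=17): x=239/110 (≈2.1727) theta=-17/110 (≈-0.1545)
After 4 (thin lens f=-29): x=239/110 (≈2.1727) theta=-127/1595 (≈-0.0796)
After 5 (propagate distance d=37): x=-2467/3190 (≈-0.7734) theta=-127/1595 (≈-0.0796)
After 6 (curved mirror R=51): x=-2467/3190 (≈-0.7734) theta=-802/16269 (≈-0.0493)
After 7 (propagate distance d=36 (to screen)): x=-138179/54230 (≈-2.5480) theta=-802/16269 (≈-0.0493)
Rounded to 4 decimal places: x = -2.5480

Answer: -2.5480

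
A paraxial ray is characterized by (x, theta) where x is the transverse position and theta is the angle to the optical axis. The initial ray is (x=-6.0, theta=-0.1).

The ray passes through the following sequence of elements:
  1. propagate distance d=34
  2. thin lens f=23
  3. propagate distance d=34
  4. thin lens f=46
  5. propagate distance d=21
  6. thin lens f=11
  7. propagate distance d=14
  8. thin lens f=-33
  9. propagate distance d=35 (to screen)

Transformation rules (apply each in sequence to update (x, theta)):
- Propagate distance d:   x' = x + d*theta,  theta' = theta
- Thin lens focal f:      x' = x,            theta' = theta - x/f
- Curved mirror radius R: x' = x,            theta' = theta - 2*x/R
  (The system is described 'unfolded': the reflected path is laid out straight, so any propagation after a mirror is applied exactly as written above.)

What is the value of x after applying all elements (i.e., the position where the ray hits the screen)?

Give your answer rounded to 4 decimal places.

Answer: -8.3099

Derivation:
Initial: x=-6.0000 theta=-0.1000
After 1 (propagate distance d=34): x=-9.4000 theta=-0.1000
After 2 (thin lens f=23): x=-9.4000 theta=71/230 (≈0.3087)
After 3 (propagate distance d=34): x=126/115 (≈1.0957) theta=71/230 (≈0.3087)
After 4 (thin lens f=46): x=126/115 (≈1.0957) theta=1507/5290 (≈0.2849)
After 5 (propagate distance d=21): x=37443/5290 (≈7.0781) theta=1507/5290 (≈0.2849)
After 6 (thin lens f=11): x=37443/5290 (≈7.0781) theta=-10433/29095 (≈-0.3586)
After 7 (propagate distance d=14): x=119749/58190 (≈2.0579) theta=-10433/29095 (≈-0.3586)
After 8 (thin lens f=-33): x=119749/58190 (≈2.0579) theta=-568829/1920270 (≈-0.2962)
After 9 (propagate distance d=35 (to screen)): x=-7978649/960135 (≈-8.3099) theta=-568829/1920270 (≈-0.2962)
Rounded to 4 decimal places: x = -8.3099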